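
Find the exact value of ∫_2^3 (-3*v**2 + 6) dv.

By the power rule, an antiderivative is F(v) = -v**3 + 6*v.
Then F(3) - F(2) = (-9) - (4) = -13.

-13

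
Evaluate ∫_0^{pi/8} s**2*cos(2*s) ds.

sqrt(2)*(-32 + pi**2 + 8*pi)/256

Integrate by parts twice (u = s^2, dv = cos(2*s) ds).
An antiderivative is F(s) = s**2*sin(2*s)/2 + s*cos(2*s)/2 - sin(2*s)/4.
Then F(pi/8) - F(0) = (sqrt(2)*(-32 + pi**2 + 8*pi)/256) - (0) = sqrt(2)*(-32 + pi**2 + 8*pi)/256.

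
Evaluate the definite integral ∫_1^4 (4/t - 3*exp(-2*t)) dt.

-3*exp(-2)/2 + 3*exp(-8)/2 + 8*log(2)

An antiderivative is F(t) = 4*log(t) + 3*exp(-2*t)/2.
Then F(4) - F(1) = (3*exp(-8)/2 + 8*log(2)) - (3*exp(-2)/2) = -3*exp(-2)/2 + 3*exp(-8)/2 + 8*log(2).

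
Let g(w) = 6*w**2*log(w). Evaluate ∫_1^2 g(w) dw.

Integrate by parts once (u = ln w, dv = 6*w**2 dw).
An antiderivative is F(w) = 2*w**3*(3*log(w) - 1)/3.
Then F(2) - F(1) = (-16/3 + 16*log(2)) - (-2/3) = -14/3 + 16*log(2).

-14/3 + 16*log(2)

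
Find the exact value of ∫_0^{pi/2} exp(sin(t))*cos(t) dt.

-1 + E

Let u = sin(t), so du = cos(t) dt. When t = 0, u = 0; when t = pi/2, u = 1.
The integral becomes ∫ exp(u) du from 0 to 1, with antiderivative exp(u).
Back in t: F(t) = exp(sin(t)).
Then F(pi/2) - F(0) = (E) - (1) = -1 + E.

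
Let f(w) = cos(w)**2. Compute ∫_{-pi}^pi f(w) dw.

pi

Use the identity cos^2(w) = (1 + cos(2*w))/2.
An antiderivative is F(w) = w/2 + sin(2*w)/4.
Then F(pi) - F(-pi) = (pi/2) - (-pi/2) = pi.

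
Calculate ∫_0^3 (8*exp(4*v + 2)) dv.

-2*(1 - exp(12))*exp(2)

Let u = 4*v + 2, so du = 4 dv. When v = 0, u = 2; when v = 3, u = 14.
The integral becomes 2·∫ exp(u) du from 2 to 14, with antiderivative 2*exp(u).
Back in v: F(v) = 2*exp(4*v + 2).
Then F(3) - F(0) = (2*exp(14)) - (2*exp(2)) = -2*(1 - exp(12))*exp(2).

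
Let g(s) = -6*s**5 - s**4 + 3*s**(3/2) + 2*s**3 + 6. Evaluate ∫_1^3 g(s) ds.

By the power rule, an antiderivative is F(s) = -s**6 + 6*s**(5/2)/5 - s**5/5 + s**4/2 + 6*s.
Then F(3) - F(1) = (-7191/10 + 54*sqrt(3)/5) - (13/2) = -3628/5 + 54*sqrt(3)/5.

-3628/5 + 54*sqrt(3)/5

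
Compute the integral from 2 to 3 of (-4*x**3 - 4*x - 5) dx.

By the power rule, an antiderivative is F(x) = -x**4 - 2*x**2 - 5*x.
Then F(3) - F(2) = (-114) - (-34) = -80.

-80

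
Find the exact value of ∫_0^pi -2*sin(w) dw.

An antiderivative is F(w) = 2*cos(w).
Then F(pi) - F(0) = (-2) - (2) = -4.

-4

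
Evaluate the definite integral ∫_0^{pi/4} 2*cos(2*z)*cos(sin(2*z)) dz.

sin(1)

Let u = sin(2*z), so du = 2*cos(2*z) dz. When z = 0, u = 0; when z = pi/4, u = 1.
The integral becomes ∫ cos(u) du from 0 to 1, with antiderivative sin(u).
Back in z: F(z) = sin(sin(2*z)).
Then F(pi/4) - F(0) = (sin(1)) - (0) = sin(1).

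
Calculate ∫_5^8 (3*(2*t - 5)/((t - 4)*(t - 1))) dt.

Factor the denominator: t**2 - 5*t + 4 = (t - 1)(t - 4).
Partial fractions: 3*(2*t - 5)/((t - 4)*(t - 1)) = 3/(t - 1) + 3/(t - 4).
An antiderivative is F(t) = 3*log(t - 4) + 3*log(t - 1).
Then F(8) - F(5) = (6*log(2) + 3*log(7)) - (log(64)) = 3*log(7).

3*log(7)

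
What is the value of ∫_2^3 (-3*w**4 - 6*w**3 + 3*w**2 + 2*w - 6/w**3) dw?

By the power rule, an antiderivative is F(w) = -3*w**5/5 - 3*w**4/2 + w**3 + w**2 + 3/w**2.
Then F(3) - F(2) = (-6929/30) - (-609/20) = -12031/60.

-12031/60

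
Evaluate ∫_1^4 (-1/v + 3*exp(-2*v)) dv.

-2*log(2) - 3*exp(-8)/2 + 3*exp(-2)/2

An antiderivative is F(v) = -log(v) - 3*exp(-2*v)/2.
Then F(4) - F(1) = (-2*log(2) - 3*exp(-8)/2) - (-3*exp(-2)/2) = -2*log(2) - 3*exp(-8)/2 + 3*exp(-2)/2.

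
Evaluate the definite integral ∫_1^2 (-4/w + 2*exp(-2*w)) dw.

An antiderivative is F(w) = -4*log(w) - exp(-2*w).
Then F(2) - F(1) = (-4*log(2) - exp(-4)) - (-exp(-2)) = -4*log(2) - exp(-4) + exp(-2).

-4*log(2) - exp(-4) + exp(-2)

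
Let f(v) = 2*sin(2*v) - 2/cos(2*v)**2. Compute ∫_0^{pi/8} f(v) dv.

An antiderivative is F(v) = -cos(2*v) - tan(2*v).
Then F(pi/8) - F(0) = (-1 - sqrt(2)/2) - (-1) = -sqrt(2)/2.

-sqrt(2)/2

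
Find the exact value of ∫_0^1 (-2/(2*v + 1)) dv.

-log(3)

An antiderivative is F(v) = -log(2*v + 1).
Then F(1) - F(0) = (-log(3)) - (0) = -log(3).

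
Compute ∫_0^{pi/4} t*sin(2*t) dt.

1/4

Integrate by parts once (u = t, dv = sin(2*t) dt).
An antiderivative is F(t) = -t*cos(2*t)/2 + sin(2*t)/4.
Then F(pi/4) - F(0) = (1/4) - (0) = 1/4.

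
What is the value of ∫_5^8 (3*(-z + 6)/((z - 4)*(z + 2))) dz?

Factor the denominator: z**2 - 2*z - 8 = (z + 2)(z - 4).
Partial fractions: 3*(-z + 6)/((z - 4)*(z + 2)) = -4/(z + 2) + 1/(z - 4).
An antiderivative is F(z) = log(z - 4) - 4*log(z + 2).
Then F(8) - F(5) = (-4*log(5) - 2*log(2)) - (-4*log(7)) = -4*log(5) - 2*log(2) + 4*log(7).

-4*log(5) - 2*log(2) + 4*log(7)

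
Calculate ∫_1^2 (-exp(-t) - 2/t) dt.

An antiderivative is F(t) = -2*log(t) + exp(-t).
Then F(2) - F(1) = (-2*log(2) + exp(-2)) - (exp(-1)) = -2*log(2) - exp(-1) + exp(-2).

-2*log(2) - exp(-1) + exp(-2)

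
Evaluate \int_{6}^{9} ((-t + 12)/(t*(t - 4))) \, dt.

log(50/27)

Factor the denominator: t**2 - 4*t = t(t - 4).
Partial fractions: (-t + 12)/(t*(t - 4)) = -3/t + 2/(t - 4).
An antiderivative is F(t) = -3*log(t) + 2*log(t - 4).
Then F(9) - F(6) = (-6*log(3) + 2*log(5)) - (-log(54)) = log(50/27).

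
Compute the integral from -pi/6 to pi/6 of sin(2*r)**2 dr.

-sqrt(3)/8 + pi/6

Use the identity sin^2(2*r) = (1 - cos(4*r))/2.
An antiderivative is F(r) = r/2 - sin(4*r)/8.
Then F(pi/6) - F(-pi/6) = (-sqrt(3)/16 + pi/12) - (-pi/12 + sqrt(3)/16) = -sqrt(3)/8 + pi/6.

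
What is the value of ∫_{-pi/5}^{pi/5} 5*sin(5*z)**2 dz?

pi

Use the identity sin^2(5*z) = (1 - cos(10*z))/2.
An antiderivative is F(z) = 5*z/2 - sin(10*z)/4.
Then F(pi/5) - F(-pi/5) = (pi/2) - (-pi/2) = pi.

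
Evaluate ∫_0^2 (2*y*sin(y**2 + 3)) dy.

cos(3) - cos(7)

Let u = y**2 + 3, so du = 2*y dy. When y = 0, u = 3; when y = 2, u = 7.
The integral becomes ∫ sin(u) du from 3 to 7, with antiderivative -cos(u).
Back in y: F(y) = -cos(y**2 + 3).
Then F(2) - F(0) = (-cos(7)) - (-cos(3)) = cos(3) - cos(7).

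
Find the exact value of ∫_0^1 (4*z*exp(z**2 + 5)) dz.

-2*(1 - exp(1))*exp(5)

Let u = z**2 + 5, so du = 2*z dz. When z = 0, u = 5; when z = 1, u = 6.
The integral becomes 2·∫ exp(u) du from 5 to 6, with antiderivative 2*exp(u).
Back in z: F(z) = 2*exp(z**2 + 5).
Then F(1) - F(0) = (2*exp(6)) - (2*exp(5)) = -2*(1 - exp(1))*exp(5).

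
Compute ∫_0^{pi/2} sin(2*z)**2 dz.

pi/4

Use the identity sin^2(2*z) = (1 - cos(4*z))/2.
An antiderivative is F(z) = z/2 - sin(4*z)/8.
Then F(pi/2) - F(0) = (pi/4) - (0) = pi/4.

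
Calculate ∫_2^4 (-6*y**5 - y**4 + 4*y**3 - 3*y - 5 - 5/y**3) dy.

By the power rule, an antiderivative is F(y) = -y**6 - y**5/5 + y**4 - 3*y**2/2 - 5*y + 5/(2*y**2).
Then F(4) - F(2) = (-654183/160) - (-2791/40) = -643019/160.

-643019/160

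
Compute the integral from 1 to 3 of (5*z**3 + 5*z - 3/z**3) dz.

By the power rule, an antiderivative is F(z) = 5*z**4/4 + 5*z**2/2 + 3/(2*z**2).
Then F(3) - F(1) = (1487/12) - (21/4) = 356/3.

356/3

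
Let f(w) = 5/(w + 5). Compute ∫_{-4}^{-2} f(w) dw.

5*log(3)

An antiderivative is F(w) = 5*log(w + 5).
Then F(-2) - F(-4) = (5*log(3)) - (0) = 5*log(3).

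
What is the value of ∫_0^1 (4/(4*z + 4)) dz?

An antiderivative is F(z) = log(4*z + 4).
Then F(1) - F(0) = (log(8)) - (log(4)) = log(2).

log(2)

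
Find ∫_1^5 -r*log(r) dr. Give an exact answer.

Integrate by parts once (u = ln r, dv = -r dr).
An antiderivative is F(r) = -r**2*(2*log(r) - 1)/4.
Then F(5) - F(1) = (25/4 - 25*log(5)/2) - (1/4) = 6 - 25*log(5)/2.

6 - 25*log(5)/2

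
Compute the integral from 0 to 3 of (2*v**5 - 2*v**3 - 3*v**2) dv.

By the power rule, an antiderivative is F(v) = v**6/3 - v**4/2 - v**3.
Then F(3) - F(0) = (351/2) - (0) = 351/2.

351/2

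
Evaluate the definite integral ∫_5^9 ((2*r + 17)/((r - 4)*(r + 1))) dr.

Factor the denominator: r**2 - 3*r - 4 = (r + 1)(r - 4).
Partial fractions: (2*r + 17)/((r - 4)*(r + 1)) = -3/(r + 1) + 5/(r - 4).
An antiderivative is F(r) = 5*log(r - 4) - 3*log(r + 1).
Then F(9) - F(5) = (log(25/8)) - (-3*log(3) - 3*log(2)) = 2*log(5) + 3*log(3).

2*log(5) + 3*log(3)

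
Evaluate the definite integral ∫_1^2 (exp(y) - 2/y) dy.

An antiderivative is F(y) = exp(y) - 2*log(y).
Then F(2) - F(1) = (-log(4) + exp(2)) - (exp(1)) = -exp(1) - log(4) + exp(2).

-exp(1) - log(4) + exp(2)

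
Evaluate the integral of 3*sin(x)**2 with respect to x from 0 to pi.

3*pi/2

Use the identity sin^2(x) = (1 - cos(2*x))/2.
An antiderivative is F(x) = 3*x/2 - 3*sin(2*x)/4.
Then F(pi) - F(0) = (3*pi/2) - (0) = 3*pi/2.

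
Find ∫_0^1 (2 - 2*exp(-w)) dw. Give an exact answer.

2*exp(-1)

An antiderivative is F(w) = 2*w + 2*exp(-w).
Then F(1) - F(0) = (2*exp(-1) + 2) - (2) = 2*exp(-1).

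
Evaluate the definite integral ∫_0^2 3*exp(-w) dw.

3 - 3*exp(-2)

An antiderivative is F(w) = -3*exp(-w).
Then F(2) - F(0) = (-3*exp(-2)) - (-3) = 3 - 3*exp(-2).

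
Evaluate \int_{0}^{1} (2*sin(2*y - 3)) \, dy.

cos(3) - cos(1)

Let u = 2*y - 3, so du = 2 dy. When y = 0, u = -3; when y = 1, u = -1.
The integral becomes ∫ sin(u) du from -3 to -1, with antiderivative -cos(u).
Back in y: F(y) = -cos(2*y - 3).
Then F(1) - F(0) = (-cos(1)) - (-cos(3)) = cos(3) - cos(1).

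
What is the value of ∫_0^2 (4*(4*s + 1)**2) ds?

728/3

Let u = 4*s + 1, so du = 4 ds. When s = 0, u = 1; when s = 2, u = 9.
The integral becomes ∫ u**2 du from 1 to 9, with antiderivative u**3/3.
Back in s: F(s) = (4*s + 1)**3/3.
Then F(2) - F(0) = (243) - (1/3) = 728/3.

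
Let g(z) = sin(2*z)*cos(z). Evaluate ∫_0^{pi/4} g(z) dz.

Use the identity sin(2*z)cos(z) = [sin(3*z) + sin(z)]/2.
An antiderivative is F(z) = -cos(z)/2 - cos(3*z)/6.
Then F(pi/4) - F(0) = (-sqrt(2)/6) - (-2/3) = 2/3 - sqrt(2)/6.

2/3 - sqrt(2)/6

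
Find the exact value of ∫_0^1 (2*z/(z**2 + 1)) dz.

log(2)

Let u = z**2 + 1, so du = 2*z dz. When z = 0, u = 1; when z = 1, u = 2.
The integral becomes ∫ 1/u du from 1 to 2, with antiderivative log(u).
Back in z: F(z) = log(z**2 + 1).
Then F(1) - F(0) = (log(2)) - (0) = log(2).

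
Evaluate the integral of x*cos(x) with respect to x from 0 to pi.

-2

Integrate by parts once (u = x, dv = cos(x) dx).
An antiderivative is F(x) = x*sin(x) + cos(x).
Then F(pi) - F(0) = (-1) - (1) = -2.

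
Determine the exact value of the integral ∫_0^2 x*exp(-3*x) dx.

Integrate by parts once (u = x, dv = exp(-3*x) dx).
An antiderivative is F(x) = (-3*x - 1)*exp(-3*x)/9.
Then F(2) - F(0) = (-7*exp(-6)/9) - (-1/9) = (-7 + exp(6))*exp(-6)/9.

(-7 + exp(6))*exp(-6)/9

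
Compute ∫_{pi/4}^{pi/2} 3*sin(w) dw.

An antiderivative is F(w) = -3*cos(w).
Then F(pi/2) - F(pi/4) = (0) - (-3*sqrt(2)/2) = 3*sqrt(2)/2.

3*sqrt(2)/2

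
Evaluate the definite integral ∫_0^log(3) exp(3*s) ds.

26/3

Let u = exp(s), so du = exp(s) ds. When s = 0, u = 1; when s = log(3), u = 3.
The integral becomes ∫ u**2 du from 1 to 3, with antiderivative u**3/3.
Back in s: F(s) = exp(3*s)/3.
Then F(log(3)) - F(0) = (9) - (1/3) = 26/3.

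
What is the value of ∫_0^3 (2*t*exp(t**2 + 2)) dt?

Let u = t**2 + 2, so du = 2*t dt. When t = 0, u = 2; when t = 3, u = 11.
The integral becomes ∫ exp(u) du from 2 to 11, with antiderivative exp(u).
Back in t: F(t) = exp(t**2 + 2).
Then F(3) - F(0) = (exp(11)) - (exp(2)) = -exp(2) + exp(11).

-exp(2) + exp(11)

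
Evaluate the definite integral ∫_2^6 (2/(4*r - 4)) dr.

An antiderivative is F(r) = log(4*r - 4)/2.
Then F(6) - F(2) = (log(20)/2) - (log(2)) = log(5)/2.

log(5)/2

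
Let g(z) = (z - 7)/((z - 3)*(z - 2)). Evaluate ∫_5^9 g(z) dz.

Factor the denominator: z**2 - 5*z + 6 = (z - 2)(z - 3).
Partial fractions: (z - 7)/((z - 3)*(z - 2)) = 5/(z - 2) - 4/(z - 3).
An antiderivative is F(z) = -4*log(z - 3) + 5*log(z - 2).
Then F(9) - F(5) = (-4*log(3) - 4*log(2) + 5*log(7)) - (-4*log(2) + 5*log(3)) = -9*log(3) + 5*log(7).

-9*log(3) + 5*log(7)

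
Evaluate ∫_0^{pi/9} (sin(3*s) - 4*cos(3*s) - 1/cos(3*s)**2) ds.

An antiderivative is F(s) = -4*sin(3*s)/3 - cos(3*s)/3 - tan(3*s)/3.
Then F(pi/9) - F(0) = (-sqrt(3) - 1/6) - (-1/3) = 1/6 - sqrt(3).

1/6 - sqrt(3)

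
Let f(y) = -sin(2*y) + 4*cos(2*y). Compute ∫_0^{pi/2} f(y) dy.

An antiderivative is F(y) = 2*sin(2*y) + cos(2*y)/2.
Then F(pi/2) - F(0) = (-1/2) - (1/2) = -1.

-1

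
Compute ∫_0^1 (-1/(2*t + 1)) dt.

-log(3)/2

An antiderivative is F(t) = -log(2*t + 1)/2.
Then F(1) - F(0) = (-log(3)/2) - (0) = -log(3)/2.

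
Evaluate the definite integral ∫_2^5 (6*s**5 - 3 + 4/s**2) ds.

77766/5

By the power rule, an antiderivative is F(s) = s**6 - 3*s - 4/s.
Then F(5) - F(2) = (78046/5) - (56) = 77766/5.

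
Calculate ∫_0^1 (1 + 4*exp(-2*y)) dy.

An antiderivative is F(y) = y - 2*exp(-2*y).
Then F(1) - F(0) = (1 - 2*exp(-2)) - (-2) = 3 - 2*exp(-2).

3 - 2*exp(-2)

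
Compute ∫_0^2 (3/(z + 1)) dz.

log(27)

An antiderivative is F(z) = 3*log(z + 1).
Then F(2) - F(0) = (log(27)) - (0) = log(27).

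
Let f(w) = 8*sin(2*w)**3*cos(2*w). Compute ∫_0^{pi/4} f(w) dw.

Let u = sin(2*w), so du = 2*cos(2*w) dw. When w = 0, u = 0; when w = pi/4, u = 1.
The integral becomes 4·∫ u**3 du from 0 to 1, with antiderivative u**4.
Back in w: F(w) = sin(2*w)**4.
Then F(pi/4) - F(0) = (1) - (0) = 1.

1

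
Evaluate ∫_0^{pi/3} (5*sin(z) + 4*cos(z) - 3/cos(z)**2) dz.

5/2 - sqrt(3)

An antiderivative is F(z) = 4*sin(z) - 5*cos(z) - 3*tan(z).
Then F(pi/3) - F(0) = (-5/2 - sqrt(3)) - (-5) = 5/2 - sqrt(3).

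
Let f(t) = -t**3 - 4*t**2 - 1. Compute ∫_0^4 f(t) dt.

-460/3

By the power rule, an antiderivative is F(t) = -t**4/4 - 4*t**3/3 - t.
Then F(4) - F(0) = (-460/3) - (0) = -460/3.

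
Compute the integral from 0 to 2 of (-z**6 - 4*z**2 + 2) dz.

-524/21

By the power rule, an antiderivative is F(z) = -z**7/7 - 4*z**3/3 + 2*z.
Then F(2) - F(0) = (-524/21) - (0) = -524/21.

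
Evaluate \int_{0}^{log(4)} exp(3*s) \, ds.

Let u = exp(s), so du = exp(s) ds. When s = 0, u = 1; when s = log(4), u = 4.
The integral becomes ∫ u**2 du from 1 to 4, with antiderivative u**3/3.
Back in s: F(s) = exp(3*s)/3.
Then F(log(4)) - F(0) = (64/3) - (1/3) = 21.

21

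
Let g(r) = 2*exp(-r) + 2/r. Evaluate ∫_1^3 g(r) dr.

-2*exp(-3) + 2*exp(-1) + 2*log(3)

An antiderivative is F(r) = 2*log(r) - 2*exp(-r).
Then F(3) - F(1) = (-2*exp(-3) + 2*log(3)) - (-2*exp(-1)) = -2*exp(-3) + 2*exp(-1) + 2*log(3).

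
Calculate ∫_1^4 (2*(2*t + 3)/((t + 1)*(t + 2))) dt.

log(25)

Factor the denominator: t**2 + 3*t + 2 = (t + 2)(t + 1).
Partial fractions: 2*(2*t + 3)/((t + 1)*(t + 2)) = 2/(t + 2) + 2/(t + 1).
An antiderivative is F(t) = 2*log(t + 1) + 2*log(t + 2).
Then F(4) - F(1) = (2*log(2) + 2*log(3) + 2*log(5)) - (log(36)) = log(25).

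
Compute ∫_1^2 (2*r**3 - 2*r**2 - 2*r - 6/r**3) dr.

By the power rule, an antiderivative is F(r) = r**4/2 - 2*r**3/3 - r**2 + 3/r**2.
Then F(2) - F(1) = (-7/12) - (11/6) = -29/12.

-29/12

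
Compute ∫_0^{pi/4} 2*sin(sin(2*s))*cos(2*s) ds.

Let u = sin(2*s), so du = 2*cos(2*s) ds. When s = 0, u = 0; when s = pi/4, u = 1.
The integral becomes ∫ sin(u) du from 0 to 1, with antiderivative -cos(u).
Back in s: F(s) = -cos(sin(2*s)).
Then F(pi/4) - F(0) = (-cos(1)) - (-1) = 1 - cos(1).

1 - cos(1)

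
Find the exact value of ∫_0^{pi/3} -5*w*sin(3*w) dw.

Integrate by parts once (u = w, dv = -5*sin(3*w) dw).
An antiderivative is F(w) = 5*w*cos(3*w)/3 - 5*sin(3*w)/9.
Then F(pi/3) - F(0) = (-5*pi/9) - (0) = -5*pi/9.

-5*pi/9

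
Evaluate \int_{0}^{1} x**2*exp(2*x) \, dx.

-1/4 + exp(2)/4

Integrate by parts twice (u = x^2, dv = exp(2*x) dx).
An antiderivative is F(x) = (2*x**2 - 2*x + 1)*exp(2*x)/4.
Then F(1) - F(0) = (exp(2)/4) - (1/4) = -1/4 + exp(2)/4.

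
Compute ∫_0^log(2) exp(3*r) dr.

Let u = exp(r), so du = exp(r) dr. When r = 0, u = 1; when r = log(2), u = 2.
The integral becomes ∫ u**2 du from 1 to 2, with antiderivative u**3/3.
Back in r: F(r) = exp(3*r)/3.
Then F(log(2)) - F(0) = (8/3) - (1/3) = 7/3.

7/3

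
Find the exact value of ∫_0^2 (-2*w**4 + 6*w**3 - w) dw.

46/5

By the power rule, an antiderivative is F(w) = -2*w**5/5 + 3*w**4/2 - w**2/2.
Then F(2) - F(0) = (46/5) - (0) = 46/5.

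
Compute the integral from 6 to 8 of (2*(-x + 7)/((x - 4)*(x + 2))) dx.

-3*log(5) + 7*log(2)

Factor the denominator: x**2 - 2*x - 8 = (x + 2)(x - 4).
Partial fractions: 2*(-x + 7)/((x - 4)*(x + 2)) = -3/(x + 2) + 1/(x - 4).
An antiderivative is F(x) = log(x - 4) - 3*log(x + 2).
Then F(8) - F(6) = (-3*log(5) - log(2)) - (-8*log(2)) = -3*log(5) + 7*log(2).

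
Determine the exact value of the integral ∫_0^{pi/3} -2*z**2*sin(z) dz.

-2*sqrt(3)*pi/3 + pi**2/9 + 2

Integrate by parts twice (u = z^2, dv = -2*sin(z) dz).
An antiderivative is F(z) = 2*z**2*cos(z) - 4*z*sin(z) - 4*cos(z).
Then F(pi/3) - F(0) = (-2*sqrt(3)*pi/3 - 2 + pi**2/9) - (-4) = -2*sqrt(3)*pi/3 + pi**2/9 + 2.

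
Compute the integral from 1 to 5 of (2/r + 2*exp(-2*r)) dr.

-exp(-10) + exp(-2) + 2*log(5)

An antiderivative is F(r) = 2*log(r) - exp(-2*r).
Then F(5) - F(1) = (-exp(-10) + 2*log(5)) - (-exp(-2)) = -exp(-10) + exp(-2) + 2*log(5).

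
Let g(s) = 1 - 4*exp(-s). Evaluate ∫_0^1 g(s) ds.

-3 + 4*exp(-1)

An antiderivative is F(s) = s + 4*exp(-s).
Then F(1) - F(0) = (1 + 4*exp(-1)) - (4) = -3 + 4*exp(-1).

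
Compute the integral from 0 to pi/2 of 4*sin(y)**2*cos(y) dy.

Let u = sin(y), so du = cos(y) dy. When y = 0, u = 0; when y = pi/2, u = 1.
The integral becomes 4·∫ u**2 du from 0 to 1, with antiderivative 4*u**3/3.
Back in y: F(y) = 4*sin(y)**3/3.
Then F(pi/2) - F(0) = (4/3) - (0) = 4/3.

4/3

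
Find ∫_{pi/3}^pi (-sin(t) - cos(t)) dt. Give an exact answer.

-3/2 + sqrt(3)/2

An antiderivative is F(t) = -sin(t) + cos(t).
Then F(pi) - F(pi/3) = (-1) - (1/2 - sqrt(3)/2) = -3/2 + sqrt(3)/2.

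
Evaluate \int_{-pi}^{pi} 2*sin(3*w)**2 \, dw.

Use the identity sin^2(3*w) = (1 - cos(6*w))/2.
An antiderivative is F(w) = w - sin(6*w)/6.
Then F(pi) - F(-pi) = (pi) - (-pi) = 2*pi.

2*pi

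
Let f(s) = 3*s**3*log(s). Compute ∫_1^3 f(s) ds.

-15 + 243*log(3)/4

Integrate by parts once (u = ln s, dv = 3*s**3 ds).
An antiderivative is F(s) = 3*s**4*(4*log(s) - 1)/16.
Then F(3) - F(1) = (-243/16 + 243*log(3)/4) - (-3/16) = -15 + 243*log(3)/4.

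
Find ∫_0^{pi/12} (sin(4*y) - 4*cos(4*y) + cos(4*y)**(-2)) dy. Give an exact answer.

An antiderivative is F(y) = -sin(4*y) - cos(4*y)/4 + tan(4*y)/4.
Then F(pi/12) - F(0) = (-sqrt(3)/4 - 1/8) - (-1/4) = 1/8 - sqrt(3)/4.

1/8 - sqrt(3)/4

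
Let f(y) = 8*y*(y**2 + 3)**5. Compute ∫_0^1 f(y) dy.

Let u = y**2 + 3, so du = 2*y dy. When y = 0, u = 3; when y = 1, u = 4.
The integral becomes 4·∫ u**5 du from 3 to 4, with antiderivative 2*u**6/3.
Back in y: F(y) = 2*(y**2 + 3)**6/3.
Then F(1) - F(0) = (8192/3) - (486) = 6734/3.

6734/3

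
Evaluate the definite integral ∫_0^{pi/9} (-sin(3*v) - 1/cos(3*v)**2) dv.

-sqrt(3)/3 - 1/6

An antiderivative is F(v) = cos(3*v)/3 - tan(3*v)/3.
Then F(pi/9) - F(0) = (1/6 - sqrt(3)/3) - (1/3) = -sqrt(3)/3 - 1/6.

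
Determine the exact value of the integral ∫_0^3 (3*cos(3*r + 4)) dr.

Let u = 3*r + 4, so du = 3 dr. When r = 0, u = 4; when r = 3, u = 13.
The integral becomes ∫ cos(u) du from 4 to 13, with antiderivative sin(u).
Back in r: F(r) = sin(3*r + 4).
Then F(3) - F(0) = (sin(13)) - (sin(4)) = sin(13) - sin(4).

sin(13) - sin(4)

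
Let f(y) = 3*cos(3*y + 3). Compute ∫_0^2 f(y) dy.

Let u = 3*y + 3, so du = 3 dy. When y = 0, u = 3; when y = 2, u = 9.
The integral becomes ∫ cos(u) du from 3 to 9, with antiderivative sin(u).
Back in y: F(y) = sin(3*y + 3).
Then F(2) - F(0) = (sin(9)) - (sin(3)) = -sin(3) + sin(9).

-sin(3) + sin(9)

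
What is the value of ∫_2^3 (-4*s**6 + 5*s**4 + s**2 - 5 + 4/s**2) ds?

By the power rule, an antiderivative is F(s) = -4*s**7/7 + s**5 + s**3/3 - 5*s - 4/s.
Then F(3) - F(2) = (-21295/21) - (-1060/21) = -6745/7.

-6745/7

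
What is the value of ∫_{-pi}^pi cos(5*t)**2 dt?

Use the identity cos^2(5*t) = (1 + cos(10*t))/2.
An antiderivative is F(t) = t/2 + sin(10*t)/20.
Then F(pi) - F(-pi) = (pi/2) - (-pi/2) = pi.

pi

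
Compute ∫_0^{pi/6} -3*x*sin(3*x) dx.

-1/3

Integrate by parts once (u = x, dv = -3*sin(3*x) dx).
An antiderivative is F(x) = x*cos(3*x) - sin(3*x)/3.
Then F(pi/6) - F(0) = (-1/3) - (0) = -1/3.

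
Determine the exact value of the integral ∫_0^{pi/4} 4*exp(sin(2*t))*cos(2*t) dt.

-2 + 2*E

Let u = sin(2*t), so du = 2*cos(2*t) dt. When t = 0, u = 0; when t = pi/4, u = 1.
The integral becomes 2·∫ exp(u) du from 0 to 1, with antiderivative 2*exp(u).
Back in t: F(t) = 2*exp(sin(2*t)).
Then F(pi/4) - F(0) = (2*E) - (2) = -2 + 2*E.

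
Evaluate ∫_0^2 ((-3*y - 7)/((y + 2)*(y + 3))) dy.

Factor the denominator: y**2 + 5*y + 6 = (y + 3)(y + 2).
Partial fractions: (-3*y - 7)/((y + 2)*(y + 3)) = -2/(y + 3) - 1/(y + 2).
An antiderivative is F(y) = -log(y + 2) - 2*log(y + 3).
Then F(2) - F(0) = (-log(100)) - (-log(18)) = log(9/50).

log(9/50)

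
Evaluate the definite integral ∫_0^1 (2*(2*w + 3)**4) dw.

Let u = 2*w + 3, so du = 2 dw. When w = 0, u = 3; when w = 1, u = 5.
The integral becomes ∫ u**4 du from 3 to 5, with antiderivative u**5/5.
Back in w: F(w) = (2*w + 3)**5/5.
Then F(1) - F(0) = (625) - (243/5) = 2882/5.

2882/5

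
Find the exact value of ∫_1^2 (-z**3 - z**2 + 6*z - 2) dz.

By the power rule, an antiderivative is F(z) = -z**4/4 - z**3/3 + 3*z**2 - 2*z.
Then F(2) - F(1) = (4/3) - (5/12) = 11/12.

11/12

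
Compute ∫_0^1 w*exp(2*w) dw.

1/4 + exp(2)/4

Integrate by parts once (u = w, dv = exp(2*w) dw).
An antiderivative is F(w) = (2*w - 1)*exp(2*w)/4.
Then F(1) - F(0) = (exp(2)/4) - (-1/4) = 1/4 + exp(2)/4.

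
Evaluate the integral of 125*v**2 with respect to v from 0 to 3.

1125

Let u = 5*v, so du = 5 dv. When v = 0, u = 0; when v = 3, u = 15.
The integral becomes ∫ u**2 du from 0 to 15, with antiderivative u**3/3.
Back in v: F(v) = 125*v**3/3.
Then F(3) - F(0) = (1125) - (0) = 1125.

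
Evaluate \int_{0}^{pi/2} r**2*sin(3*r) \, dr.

Integrate by parts twice (u = r^2, dv = sin(3*r) dr).
An antiderivative is F(r) = -r**2*cos(3*r)/3 + 2*r*sin(3*r)/9 + 2*cos(3*r)/27.
Then F(pi/2) - F(0) = (-pi/9) - (2/27) = -pi/9 - 2/27.

-pi/9 - 2/27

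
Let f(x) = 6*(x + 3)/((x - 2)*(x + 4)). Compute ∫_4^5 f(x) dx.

-8*log(2) + 7*log(3)

Factor the denominator: x**2 + 2*x - 8 = (x + 4)(x - 2).
Partial fractions: 6*(x + 3)/((x - 2)*(x + 4)) = 1/(x + 4) + 5/(x - 2).
An antiderivative is F(x) = 5*log(x - 2) + log(x + 4).
Then F(5) - F(4) = (7*log(3)) - (8*log(2)) = -8*log(2) + 7*log(3).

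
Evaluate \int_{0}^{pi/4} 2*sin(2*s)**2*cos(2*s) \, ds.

Let u = sin(2*s), so du = 2*cos(2*s) ds. When s = 0, u = 0; when s = pi/4, u = 1.
The integral becomes ∫ u**2 du from 0 to 1, with antiderivative u**3/3.
Back in s: F(s) = sin(2*s)**3/3.
Then F(pi/4) - F(0) = (1/3) - (0) = 1/3.

1/3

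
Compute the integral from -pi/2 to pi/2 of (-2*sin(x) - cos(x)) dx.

An antiderivative is F(x) = -sin(x) + 2*cos(x).
Then F(pi/2) - F(-pi/2) = (-1) - (1) = -2.

-2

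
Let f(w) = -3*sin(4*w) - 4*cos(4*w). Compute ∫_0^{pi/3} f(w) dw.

An antiderivative is F(w) = -sin(4*w) + 3*cos(4*w)/4.
Then F(pi/3) - F(0) = (-3/8 + sqrt(3)/2) - (3/4) = -9/8 + sqrt(3)/2.

-9/8 + sqrt(3)/2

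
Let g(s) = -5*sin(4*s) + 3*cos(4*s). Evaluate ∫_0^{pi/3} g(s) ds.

An antiderivative is F(s) = 3*sin(4*s)/4 + 5*cos(4*s)/4.
Then F(pi/3) - F(0) = (-3*sqrt(3)/8 - 5/8) - (5/4) = -15/8 - 3*sqrt(3)/8.

-15/8 - 3*sqrt(3)/8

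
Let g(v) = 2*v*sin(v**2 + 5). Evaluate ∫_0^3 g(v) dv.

-cos(14) + cos(5)

Let u = v**2 + 5, so du = 2*v dv. When v = 0, u = 5; when v = 3, u = 14.
The integral becomes ∫ sin(u) du from 5 to 14, with antiderivative -cos(u).
Back in v: F(v) = -cos(v**2 + 5).
Then F(3) - F(0) = (-cos(14)) - (-cos(5)) = -cos(14) + cos(5).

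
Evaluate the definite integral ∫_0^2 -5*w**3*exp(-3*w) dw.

-10/27 + 610*exp(-6)/27

Integrate by parts 3 times (u = w^3, dv = -5*exp(-3*w) dw).
An antiderivative is F(w) = (45*w**3 + 45*w**2 + 30*w + 10)*exp(-3*w)/27.
Then F(2) - F(0) = (610*exp(-6)/27) - (10/27) = -10/27 + 610*exp(-6)/27.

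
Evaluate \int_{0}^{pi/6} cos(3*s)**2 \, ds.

pi/12

Use the identity cos^2(3*s) = (1 + cos(6*s))/2.
An antiderivative is F(s) = s/2 + sin(6*s)/12.
Then F(pi/6) - F(0) = (pi/12) - (0) = pi/12.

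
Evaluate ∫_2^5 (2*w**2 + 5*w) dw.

261/2

By the power rule, an antiderivative is F(w) = 2*w**3/3 + 5*w**2/2.
Then F(5) - F(2) = (875/6) - (46/3) = 261/2.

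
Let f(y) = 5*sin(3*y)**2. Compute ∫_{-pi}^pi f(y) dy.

Use the identity sin^2(3*y) = (1 - cos(6*y))/2.
An antiderivative is F(y) = 5*y/2 - 5*sin(6*y)/12.
Then F(pi) - F(-pi) = (5*pi/2) - (-5*pi/2) = 5*pi.

5*pi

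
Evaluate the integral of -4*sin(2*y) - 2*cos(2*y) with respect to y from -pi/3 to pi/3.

An antiderivative is F(y) = -sin(2*y) + 2*cos(2*y).
Then F(pi/3) - F(-pi/3) = (-1 - sqrt(3)/2) - (-1 + sqrt(3)/2) = -sqrt(3).

-sqrt(3)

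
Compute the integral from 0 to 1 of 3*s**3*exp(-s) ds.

Integrate by parts 3 times (u = s^3, dv = 3*exp(-s) ds).
An antiderivative is F(s) = (-3*s**3 - 9*s**2 - 18*s - 18)*exp(-s).
Then F(1) - F(0) = (-48*exp(-1)) - (-18) = 18 - 48*exp(-1).

18 - 48*exp(-1)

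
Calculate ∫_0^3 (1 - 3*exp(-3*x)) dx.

An antiderivative is F(x) = x + exp(-3*x).
Then F(3) - F(0) = (exp(-9) + 3) - (1) = exp(-9) + 2.

exp(-9) + 2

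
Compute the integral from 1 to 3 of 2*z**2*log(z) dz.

-52/9 + 18*log(3)

Integrate by parts once (u = ln z, dv = 2*z**2 dz).
An antiderivative is F(z) = 2*z**3*(3*log(z) - 1)/9.
Then F(3) - F(1) = (-6 + 18*log(3)) - (-2/9) = -52/9 + 18*log(3).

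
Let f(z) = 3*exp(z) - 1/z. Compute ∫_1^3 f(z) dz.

-3*exp(1) - log(3) + 3*exp(3)

An antiderivative is F(z) = 3*exp(z) - log(z).
Then F(3) - F(1) = (-log(3) + 3*exp(3)) - (3*exp(1)) = -3*exp(1) - log(3) + 3*exp(3).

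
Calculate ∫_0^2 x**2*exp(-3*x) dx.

2/27 - 50*exp(-6)/27

Integrate by parts twice (u = x^2, dv = exp(-3*x) dx).
An antiderivative is F(x) = (-9*x**2 - 6*x - 2)*exp(-3*x)/27.
Then F(2) - F(0) = (-50*exp(-6)/27) - (-2/27) = 2/27 - 50*exp(-6)/27.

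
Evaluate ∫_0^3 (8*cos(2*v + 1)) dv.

-4*sin(1) + 4*sin(7)

Let u = 2*v + 1, so du = 2 dv. When v = 0, u = 1; when v = 3, u = 7.
The integral becomes 4·∫ cos(u) du from 1 to 7, with antiderivative 4*sin(u).
Back in v: F(v) = 4*sin(2*v + 1).
Then F(3) - F(0) = (4*sin(7)) - (4*sin(1)) = -4*sin(1) + 4*sin(7).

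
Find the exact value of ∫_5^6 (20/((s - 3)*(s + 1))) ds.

Factor the denominator: s**2 - 2*s - 3 = (s + 1)(s - 3).
Partial fractions: 20/((s - 3)*(s + 1)) = -5/(s + 1) + 5/(s - 3).
An antiderivative is F(s) = 5*log(s - 3) - 5*log(s + 1).
Then F(6) - F(5) = (-5*log(7) + 5*log(3)) - (-5*log(3)) = -5*log(7) + 10*log(3).

-5*log(7) + 10*log(3)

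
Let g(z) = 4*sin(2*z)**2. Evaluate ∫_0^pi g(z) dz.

Use the identity sin^2(2*z) = (1 - cos(4*z))/2.
An antiderivative is F(z) = 2*z - sin(4*z)/2.
Then F(pi) - F(0) = (2*pi) - (0) = 2*pi.

2*pi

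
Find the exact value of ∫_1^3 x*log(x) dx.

-2 + 9*log(3)/2

Integrate by parts once (u = ln x, dv = x dx).
An antiderivative is F(x) = x**2*(2*log(x) - 1)/4.
Then F(3) - F(1) = (-9/4 + 9*log(3)/2) - (-1/4) = -2 + 9*log(3)/2.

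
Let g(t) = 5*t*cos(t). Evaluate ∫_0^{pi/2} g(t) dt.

Integrate by parts once (u = t, dv = 5*cos(t) dt).
An antiderivative is F(t) = 5*t*sin(t) + 5*cos(t).
Then F(pi/2) - F(0) = (5*pi/2) - (5) = -5 + 5*pi/2.

-5 + 5*pi/2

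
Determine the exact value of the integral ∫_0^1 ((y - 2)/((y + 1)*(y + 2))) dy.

-7*log(2) + 4*log(3)

Factor the denominator: y**2 + 3*y + 2 = (y + 2)(y + 1).
Partial fractions: (y - 2)/((y + 1)*(y + 2)) = 4/(y + 2) - 3/(y + 1).
An antiderivative is F(y) = -3*log(y + 1) + 4*log(y + 2).
Then F(1) - F(0) = (log(81/8)) - (log(16)) = -7*log(2) + 4*log(3).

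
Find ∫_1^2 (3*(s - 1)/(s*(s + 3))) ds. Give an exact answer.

-9*log(2) + 4*log(5)

Factor the denominator: s**2 + 3*s = (s + 3)s.
Partial fractions: 3*(s - 1)/(s*(s + 3)) = 4/(s + 3) - 1/s.
An antiderivative is F(s) = -log(s) + 4*log(s + 3).
Then F(2) - F(1) = (-log(2) + 4*log(5)) - (8*log(2)) = -9*log(2) + 4*log(5).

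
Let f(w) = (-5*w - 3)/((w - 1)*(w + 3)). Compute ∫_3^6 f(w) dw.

-3*log(3) - 2*log(5) + 5*log(2)

Factor the denominator: w**2 + 2*w - 3 = (w + 3)(w - 1).
Partial fractions: (-5*w - 3)/((w - 1)*(w + 3)) = -3/(w + 3) - 2/(w - 1).
An antiderivative is F(w) = -2*log(w - 1) - 3*log(w + 3).
Then F(6) - F(3) = (-6*log(3) - 2*log(5)) - (-5*log(2) - 3*log(3)) = -3*log(3) - 2*log(5) + 5*log(2).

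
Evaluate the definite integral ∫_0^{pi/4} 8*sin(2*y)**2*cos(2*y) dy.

4/3

Let u = sin(2*y), so du = 2*cos(2*y) dy. When y = 0, u = 0; when y = pi/4, u = 1.
The integral becomes 4·∫ u**2 du from 0 to 1, with antiderivative 4*u**3/3.
Back in y: F(y) = 4*sin(2*y)**3/3.
Then F(pi/4) - F(0) = (4/3) - (0) = 4/3.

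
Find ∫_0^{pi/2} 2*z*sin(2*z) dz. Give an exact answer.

Integrate by parts once (u = z, dv = 2*sin(2*z) dz).
An antiderivative is F(z) = -z*cos(2*z) + sin(2*z)/2.
Then F(pi/2) - F(0) = (pi/2) - (0) = pi/2.

pi/2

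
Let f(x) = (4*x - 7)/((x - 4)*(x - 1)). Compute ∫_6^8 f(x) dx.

log(56/5)

Factor the denominator: x**2 - 5*x + 4 = (x - 1)(x - 4).
Partial fractions: (4*x - 7)/((x - 4)*(x - 1)) = 1/(x - 1) + 3/(x - 4).
An antiderivative is F(x) = 3*log(x - 4) + log(x - 1).
Then F(8) - F(6) = (log(7) + 6*log(2)) - (log(40)) = log(56/5).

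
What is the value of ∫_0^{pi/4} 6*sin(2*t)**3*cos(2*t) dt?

3/4

Let u = sin(2*t), so du = 2*cos(2*t) dt. When t = 0, u = 0; when t = pi/4, u = 1.
The integral becomes 3·∫ u**3 du from 0 to 1, with antiderivative 3*u**4/4.
Back in t: F(t) = 3*sin(2*t)**4/4.
Then F(pi/4) - F(0) = (3/4) - (0) = 3/4.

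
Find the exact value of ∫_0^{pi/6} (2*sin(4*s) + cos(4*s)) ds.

sqrt(3)/8 + 3/4

An antiderivative is F(s) = sin(4*s)/4 - cos(4*s)/2.
Then F(pi/6) - F(0) = (sqrt(3)/8 + 1/4) - (-1/2) = sqrt(3)/8 + 3/4.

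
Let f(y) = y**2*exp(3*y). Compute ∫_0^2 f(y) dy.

Integrate by parts twice (u = y^2, dv = exp(3*y) dy).
An antiderivative is F(y) = (9*y**2 - 6*y + 2)*exp(3*y)/27.
Then F(2) - F(0) = (26*exp(6)/27) - (2/27) = -2/27 + 26*exp(6)/27.

-2/27 + 26*exp(6)/27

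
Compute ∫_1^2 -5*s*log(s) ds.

15/4 - 10*log(2)

Integrate by parts once (u = ln s, dv = -5*s ds).
An antiderivative is F(s) = -5*s**2*(2*log(s) - 1)/4.
Then F(2) - F(1) = (5 - 10*log(2)) - (5/4) = 15/4 - 10*log(2).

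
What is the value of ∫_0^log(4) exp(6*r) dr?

Let u = exp(r), so du = exp(r) dr. When r = 0, u = 1; when r = log(4), u = 4.
The integral becomes ∫ u**5 du from 1 to 4, with antiderivative u**6/6.
Back in r: F(r) = exp(6*r)/6.
Then F(log(4)) - F(0) = (2048/3) - (1/6) = 1365/2.

1365/2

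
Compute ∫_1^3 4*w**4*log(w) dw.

-968/25 + 972*log(3)/5

Integrate by parts once (u = ln w, dv = 4*w**4 dw).
An antiderivative is F(w) = 4*w**5*(5*log(w) - 1)/25.
Then F(3) - F(1) = (-972/25 + 972*log(3)/5) - (-4/25) = -968/25 + 972*log(3)/5.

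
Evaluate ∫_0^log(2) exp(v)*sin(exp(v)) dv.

-cos(2) + cos(1)

Let u = exp(v), so du = exp(v) dv. When v = 0, u = 1; when v = log(2), u = 2.
The integral becomes ∫ sin(u) du from 1 to 2, with antiderivative -cos(u).
Back in v: F(v) = -cos(exp(v)).
Then F(log(2)) - F(0) = (-cos(2)) - (-cos(1)) = -cos(2) + cos(1).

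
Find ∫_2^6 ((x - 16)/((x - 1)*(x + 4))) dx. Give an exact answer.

Factor the denominator: x**2 + 3*x - 4 = (x + 4)(x - 1).
Partial fractions: (x - 16)/((x - 1)*(x + 4)) = 4/(x + 4) - 3/(x - 1).
An antiderivative is F(x) = -3*log(x - 1) + 4*log(x + 4).
Then F(6) - F(2) = (log(80)) - (4*log(2) + 4*log(3)) = log(5/81).

log(5/81)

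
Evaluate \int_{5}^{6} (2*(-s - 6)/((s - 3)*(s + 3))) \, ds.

Factor the denominator: s**2 - 9 = (s + 3)(s - 3).
Partial fractions: 2*(-s - 6)/((s - 3)*(s + 3)) = 1/(s + 3) - 3/(s - 3).
An antiderivative is F(s) = -3*log(s - 3) + log(s + 3).
Then F(6) - F(5) = (-log(3)) - (0) = -log(3).

-log(3)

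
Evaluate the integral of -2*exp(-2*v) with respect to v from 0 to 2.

An antiderivative is F(v) = exp(-2*v).
Then F(2) - F(0) = (exp(-4)) - (1) = -1 + exp(-4).

-1 + exp(-4)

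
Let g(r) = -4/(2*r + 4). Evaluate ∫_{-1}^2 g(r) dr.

An antiderivative is F(r) = -2*log(2*r + 4).
Then F(2) - F(-1) = (-log(64)) - (-log(4)) = -log(16).

-log(16)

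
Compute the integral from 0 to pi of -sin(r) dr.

-2

An antiderivative is F(r) = cos(r).
Then F(pi) - F(0) = (-1) - (1) = -2.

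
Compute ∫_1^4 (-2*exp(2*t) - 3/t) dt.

-exp(8) - log(64) + exp(2)

An antiderivative is F(t) = -exp(2*t) - 3*log(t).
Then F(4) - F(1) = (-exp(8) - log(64)) - (-exp(2)) = -exp(8) - log(64) + exp(2).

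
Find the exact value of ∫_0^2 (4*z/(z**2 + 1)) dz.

Let u = z**2 + 1, so du = 2*z dz. When z = 0, u = 1; when z = 2, u = 5.
The integral becomes 2·∫ 1/u du from 1 to 5, with antiderivative 2*log(u).
Back in z: F(z) = 2*log(z**2 + 1).
Then F(2) - F(0) = (log(25)) - (0) = log(25).

log(25)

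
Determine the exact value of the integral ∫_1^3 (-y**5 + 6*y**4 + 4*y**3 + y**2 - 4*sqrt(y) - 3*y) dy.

1242/5 - 8*sqrt(3)

By the power rule, an antiderivative is F(y) = -y**6/6 + 6*y**5/5 + y**4 - 8*y**(3/2)/3 + y**3/3 - 3*y**2/2.
Then F(3) - F(1) = (1233/5 - 8*sqrt(3)) - (-9/5) = 1242/5 - 8*sqrt(3).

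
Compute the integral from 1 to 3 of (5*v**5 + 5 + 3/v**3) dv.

By the power rule, an antiderivative is F(v) = 5*v**6/6 + 5*v - 3/(2*v**2).
Then F(3) - F(1) = (1867/3) - (13/3) = 618.

618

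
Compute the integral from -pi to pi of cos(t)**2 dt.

Use the identity cos^2(t) = (1 + cos(2*t))/2.
An antiderivative is F(t) = t/2 + sin(2*t)/4.
Then F(pi) - F(-pi) = (pi/2) - (-pi/2) = pi.

pi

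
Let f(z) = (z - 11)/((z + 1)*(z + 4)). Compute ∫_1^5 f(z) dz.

Factor the denominator: z**2 + 5*z + 4 = (z + 4)(z + 1).
Partial fractions: (z - 11)/((z + 1)*(z + 4)) = 5/(z + 4) - 4/(z + 1).
An antiderivative is F(z) = -4*log(z + 1) + 5*log(z + 4).
Then F(5) - F(1) = (-4*log(2) + 6*log(3)) - (-4*log(2) + 5*log(5)) = -5*log(5) + 6*log(3).

-5*log(5) + 6*log(3)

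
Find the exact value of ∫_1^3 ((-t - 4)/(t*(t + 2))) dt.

Factor the denominator: t**2 + 2*t = (t + 2)t.
Partial fractions: (-t - 4)/(t*(t + 2)) = 1/(t + 2) - 2/t.
An antiderivative is F(t) = -2*log(t) + log(t + 2).
Then F(3) - F(1) = (log(5/9)) - (log(3)) = log(5/27).

log(5/27)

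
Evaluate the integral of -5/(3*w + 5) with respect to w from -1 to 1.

-10*log(2)/3

An antiderivative is F(w) = -5*log(3*w + 5)/3.
Then F(1) - F(-1) = (-log(32)) - (-5*log(2)/3) = -10*log(2)/3.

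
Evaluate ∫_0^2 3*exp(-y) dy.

An antiderivative is F(y) = -3*exp(-y).
Then F(2) - F(0) = (-3*exp(-2)) - (-3) = 3 - 3*exp(-2).

3 - 3*exp(-2)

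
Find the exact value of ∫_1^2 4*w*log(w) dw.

Integrate by parts once (u = ln w, dv = 4*w dw).
An antiderivative is F(w) = w**2*(2*log(w) - 1).
Then F(2) - F(1) = (-4 + 8*log(2)) - (-1) = -3 + 8*log(2).

-3 + 8*log(2)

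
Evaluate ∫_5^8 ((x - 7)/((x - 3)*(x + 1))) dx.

Factor the denominator: x**2 - 2*x - 3 = (x + 1)(x - 3).
Partial fractions: (x - 7)/((x - 3)*(x + 1)) = 2/(x + 1) - 1/(x - 3).
An antiderivative is F(x) = -log(x - 3) + 2*log(x + 1).
Then F(8) - F(5) = (log(81/5)) - (log(18)) = log(9/10).

log(9/10)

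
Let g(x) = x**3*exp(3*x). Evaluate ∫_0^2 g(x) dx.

2/27 + 46*exp(6)/27

Integrate by parts 3 times (u = x^3, dv = exp(3*x) dx).
An antiderivative is F(x) = (9*x**3 - 9*x**2 + 6*x - 2)*exp(3*x)/27.
Then F(2) - F(0) = (46*exp(6)/27) - (-2/27) = 2/27 + 46*exp(6)/27.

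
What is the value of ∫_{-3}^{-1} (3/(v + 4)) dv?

An antiderivative is F(v) = 3*log(v + 4).
Then F(-1) - F(-3) = (log(27)) - (0) = log(27).

log(27)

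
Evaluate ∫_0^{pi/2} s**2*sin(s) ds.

-2 + pi

Integrate by parts twice (u = s^2, dv = sin(s) ds).
An antiderivative is F(s) = -s**2*cos(s) + 2*s*sin(s) + 2*cos(s).
Then F(pi/2) - F(0) = (pi) - (2) = -2 + pi.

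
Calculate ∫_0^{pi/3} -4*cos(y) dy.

An antiderivative is F(y) = -4*sin(y).
Then F(pi/3) - F(0) = (-2*sqrt(3)) - (0) = -2*sqrt(3).

-2*sqrt(3)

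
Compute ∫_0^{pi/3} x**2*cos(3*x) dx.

Integrate by parts twice (u = x^2, dv = cos(3*x) dx).
An antiderivative is F(x) = x**2*sin(3*x)/3 + 2*x*cos(3*x)/9 - 2*sin(3*x)/27.
Then F(pi/3) - F(0) = (-2*pi/27) - (0) = -2*pi/27.

-2*pi/27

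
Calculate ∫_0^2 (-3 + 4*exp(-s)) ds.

An antiderivative is F(s) = -3*s - 4*exp(-s).
Then F(2) - F(0) = (-6 - 4*exp(-2)) - (-4) = -2 - 4*exp(-2).

-2 - 4*exp(-2)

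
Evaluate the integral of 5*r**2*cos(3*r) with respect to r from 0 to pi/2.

10/27 - 5*pi**2/12

Integrate by parts twice (u = r^2, dv = 5*cos(3*r) dr).
An antiderivative is F(r) = 5*r**2*sin(3*r)/3 + 10*r*cos(3*r)/9 - 10*sin(3*r)/27.
Then F(pi/2) - F(0) = (10/27 - 5*pi**2/12) - (0) = 10/27 - 5*pi**2/12.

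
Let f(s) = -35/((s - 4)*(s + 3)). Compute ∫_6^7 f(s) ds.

-15*log(3) + 10*log(2) + 5*log(5)

Factor the denominator: s**2 - s - 12 = (s + 3)(s - 4).
Partial fractions: -35/((s - 4)*(s + 3)) = 5/(s + 3) - 5/(s - 4).
An antiderivative is F(s) = -5*log(s - 4) + 5*log(s + 3).
Then F(7) - F(6) = (-5*log(3) + 5*log(2) + 5*log(5)) - (-5*log(2) + 10*log(3)) = -15*log(3) + 10*log(2) + 5*log(5).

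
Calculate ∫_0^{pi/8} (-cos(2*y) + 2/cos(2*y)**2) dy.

An antiderivative is F(y) = -sin(2*y)/2 + tan(2*y).
Then F(pi/8) - F(0) = (1 - sqrt(2)/4) - (0) = 1 - sqrt(2)/4.

1 - sqrt(2)/4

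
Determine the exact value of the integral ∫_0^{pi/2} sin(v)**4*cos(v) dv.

Let u = sin(v), so du = cos(v) dv. When v = 0, u = 0; when v = pi/2, u = 1.
The integral becomes ∫ u**4 du from 0 to 1, with antiderivative u**5/5.
Back in v: F(v) = sin(v)**5/5.
Then F(pi/2) - F(0) = (1/5) - (0) = 1/5.

1/5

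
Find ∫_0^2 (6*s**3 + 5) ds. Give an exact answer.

34

By the power rule, an antiderivative is F(s) = 3*s**4/2 + 5*s.
Then F(2) - F(0) = (34) - (0) = 34.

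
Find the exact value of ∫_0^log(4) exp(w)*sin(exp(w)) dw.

Let u = exp(w), so du = exp(w) dw. When w = 0, u = 1; when w = log(4), u = 4.
The integral becomes ∫ sin(u) du from 1 to 4, with antiderivative -cos(u).
Back in w: F(w) = -cos(exp(w)).
Then F(log(4)) - F(0) = (-cos(4)) - (-cos(1)) = cos(1) - cos(4).

cos(1) - cos(4)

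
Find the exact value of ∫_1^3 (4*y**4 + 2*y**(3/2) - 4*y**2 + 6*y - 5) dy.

36*sqrt(3)/5 + 2582/15

By the power rule, an antiderivative is F(y) = 4*y**(5/2)/5 + 4*y**5/5 - 4*y**3/3 + 3*y**2 - 5*y.
Then F(3) - F(1) = (36*sqrt(3)/5 + 852/5) - (-26/15) = 36*sqrt(3)/5 + 2582/15.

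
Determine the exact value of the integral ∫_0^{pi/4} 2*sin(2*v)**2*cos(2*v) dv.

1/3

Let u = sin(2*v), so du = 2*cos(2*v) dv. When v = 0, u = 0; when v = pi/4, u = 1.
The integral becomes ∫ u**2 du from 0 to 1, with antiderivative u**3/3.
Back in v: F(v) = sin(2*v)**3/3.
Then F(pi/4) - F(0) = (1/3) - (0) = 1/3.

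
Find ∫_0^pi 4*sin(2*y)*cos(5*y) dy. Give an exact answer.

Use the identity sin(2*y)cos(5*y) = [sin(7*y) + sin(-3*y)]/2.
An antiderivative is F(y) = 2*cos(3*y)/3 - 2*cos(7*y)/7.
Then F(pi) - F(0) = (-8/21) - (8/21) = -16/21.

-16/21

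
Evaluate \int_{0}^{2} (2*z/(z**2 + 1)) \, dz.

Let u = z**2 + 1, so du = 2*z dz. When z = 0, u = 1; when z = 2, u = 5.
The integral becomes ∫ 1/u du from 1 to 5, with antiderivative log(u).
Back in z: F(z) = log(z**2 + 1).
Then F(2) - F(0) = (log(5)) - (0) = log(5).

log(5)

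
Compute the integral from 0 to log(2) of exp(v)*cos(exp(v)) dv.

Let u = exp(v), so du = exp(v) dv. When v = 0, u = 1; when v = log(2), u = 2.
The integral becomes ∫ cos(u) du from 1 to 2, with antiderivative sin(u).
Back in v: F(v) = sin(exp(v)).
Then F(log(2)) - F(0) = (sin(2)) - (sin(1)) = -sin(1) + sin(2).

-sin(1) + sin(2)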